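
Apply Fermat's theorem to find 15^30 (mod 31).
By Fermat's Little Theorem, 15^{30} ≡ 1 (mod 31) since 31 is prime and gcd(15, 31) = 1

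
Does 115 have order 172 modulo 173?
ord_173(115) divides 172. For each prime q|172: 115^{86}≡172, 115^{4}≡47, none ≡ 1. So 115 has order 172 and is a primitive root mod 173.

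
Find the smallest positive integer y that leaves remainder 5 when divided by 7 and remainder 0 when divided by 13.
M = 7 × 13 = 91. M₁ = 13, y₁ ≡ 6 (mod 7). M₂ = 7, y₂ ≡ 2 (mod 13). y = 5×13×6 + 0×7×2 ≡ 26 (mod 91)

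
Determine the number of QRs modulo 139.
Exactly half the non-zero residues mod a prime are QRs: (139-1)/2 = 69.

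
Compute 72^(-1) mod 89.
Since 89 is prime, by Fermat 72^(-1) ≡ 72^{87} ≡ 68 mod 89. Verify: 72 × 68 = 4896 ≡ 1 mod 89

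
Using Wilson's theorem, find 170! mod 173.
(172)! = (170)! × (171) × (172) ≡ -1 (mod 173). So (170)! ≡ -1 × [(172)(171)]^(-1) ≡ 86 (mod 173)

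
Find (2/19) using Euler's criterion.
(2/19) = 2^{9} mod 19 = -1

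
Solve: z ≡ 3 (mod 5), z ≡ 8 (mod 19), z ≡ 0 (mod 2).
M = 5 × 19 × 2 = 190. M₁ = 38, y₁ ≡ 2 (mod 5). M₂ = 10, y₂ ≡ 2 (mod 19). M₃ = 95, y₃ ≡ 1 (mod 2). z = 3×38×2 + 8×10×2 + 0×95×1 ≡ 8 (mod 190)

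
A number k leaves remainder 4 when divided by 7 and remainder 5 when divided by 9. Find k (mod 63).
M = 7 × 9 = 63. M₁ = 9, y₁ ≡ 4 (mod 7). M₂ = 7, y₂ ≡ 4 (mod 9). k = 4×9×4 + 5×7×4 ≡ 32 (mod 63)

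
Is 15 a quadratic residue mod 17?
By Euler's criterion: 15^{8} ≡ 1 (mod 17). Since this equals 1, 15 is a QR.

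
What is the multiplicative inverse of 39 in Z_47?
Since 47 is prime, by Fermat 39^(-1) ≡ 39^{45} ≡ 41 (mod 47). Verify: 39 × 41 = 1599 ≡ 1 (mod 47)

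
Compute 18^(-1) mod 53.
Since 53 is prime, by Fermat 18^(-1) ≡ 18^{51} ≡ 3 mod 53. Verify: 18 × 3 = 54 ≡ 1 mod 53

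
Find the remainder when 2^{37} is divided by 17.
By Fermat: 2^{16} ≡ 1 (mod 17). 37 = 2×16 + 5. So 2^{37} ≡ 2^{5} ≡ 15 (mod 17)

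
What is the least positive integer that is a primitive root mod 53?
g = 2. For each prime q|52: 2^{26}≡52, 2^{4}≡16, none ≡ 1, so ord_53(2) = 52 and 2 is a primitive root.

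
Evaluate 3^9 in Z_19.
By repeated squaring mod 19: 3^{1}≡3, 3^{2}≡9, 3^{4}≡5, 3^{8}≡6. Then 3^{9} = 3^{8+1} ≡ 6 × 3 ≡ 18 mod 19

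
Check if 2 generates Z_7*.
2^{3} ≡ 1 mod 7 and 3 < 6, so ord_7(2) = 3 ≠ 6 and 2 is not a primitive root.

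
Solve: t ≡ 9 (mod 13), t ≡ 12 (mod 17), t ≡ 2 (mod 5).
M = 13 × 17 × 5 = 1105. M₁ = 85, y₁ ≡ 2 (mod 13). M₂ = 65, y₂ ≡ 11 (mod 17). M₃ = 221, y₃ ≡ 1 (mod 5). t = 9×85×2 + 12×65×11 + 2×221×1 ≡ 607 (mod 1105)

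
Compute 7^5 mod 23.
By repeated squaring (mod 23): 7^{1}≡7, 7^{2}≡3, 7^{4}≡9. Then 7^{5} = 7^{4+1} ≡ 9 × 7 ≡ 17 (mod 23)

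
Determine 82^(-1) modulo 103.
Since 103 is prime, by Fermat 82^(-1) ≡ 82^{101} ≡ 49 (mod 103). Verify: 82 × 49 = 4018 ≡ 1 (mod 103)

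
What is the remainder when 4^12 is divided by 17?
By repeated squaring mod 17: 4^{1}≡4, 4^{2}≡16, 4^{4}≡1, 4^{8}≡1. Then 4^{12} = 4^{8+4} ≡ 1 × 1 ≡ 1 mod 17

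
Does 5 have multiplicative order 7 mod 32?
Powers of 5 mod 32: 5^1≡5, 5^2≡25, 5^3≡29, 5^4≡17, 5^5≡21, 5^6≡9, 5^7≡13, 5^8≡1. 5^7≡13≢1, so ord ≠ 7. No, the actual order is 8.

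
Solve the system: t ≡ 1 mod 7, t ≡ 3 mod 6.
M = 7 × 6 = 42. M₁ = 6, y₁ ≡ 6 mod 7. M₂ = 7, y₂ ≡ 1 mod 6. t = 1×6×6 + 3×7×1 ≡ 15 mod 42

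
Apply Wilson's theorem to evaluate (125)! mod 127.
(126)! = (125)! × (126) ≡ -1 (mod 127). So (125)! ≡ -1 × (126)^(-1) ≡ (-1)×(-1) = 1 (mod 127)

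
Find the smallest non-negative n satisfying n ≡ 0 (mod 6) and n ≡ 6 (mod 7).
M = 6 × 7 = 42. M₁ = 7, y₁ ≡ 1 (mod 6). M₂ = 6, y₂ ≡ 6 (mod 7). n = 0×7×1 + 6×6×6 ≡ 6 (mod 42)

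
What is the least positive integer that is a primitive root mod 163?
g = 2. Powers: [2, 4, 8, 16, 32, 64, 128, ...] generates all 162 non-zero residues.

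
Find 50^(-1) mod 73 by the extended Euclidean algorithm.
Extended GCD: 50(19) + 73(-13) = 1. So 50^(-1) ≡ 19 mod 73. Verify: 50 × 19 = 950 ≡ 1 mod 73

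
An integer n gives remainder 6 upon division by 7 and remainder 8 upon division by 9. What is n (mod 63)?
M = 7 × 9 = 63. M₁ = 9, y₁ ≡ 4 (mod 7). M₂ = 7, y₂ ≡ 4 (mod 9). n = 6×9×4 + 8×7×4 ≡ 62 (mod 63)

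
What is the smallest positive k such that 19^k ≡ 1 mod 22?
Powers of 19 mod 22: 19^1≡19, 19^2≡9, 19^3≡17, 19^4≡15, 19^5≡21, 19^6≡3, 19^7≡13, 19^8≡5, 19^9≡7, 19^10≡1. Order = 10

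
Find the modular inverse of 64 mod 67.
Since 67 is prime, by Fermat 64^(-1) ≡ 64^{65} ≡ 22 (mod 67). Verify: 64 × 22 = 1408 ≡ 1 (mod 67)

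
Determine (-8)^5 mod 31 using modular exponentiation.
By repeated squaring (mod 31): (-8)^{1}≡23, (-8)^{2}≡2, (-8)^{4}≡4. Then (-8)^{5} = (-8)^{4+1} ≡ 4 × 23 ≡ 30 (mod 31)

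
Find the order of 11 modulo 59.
Powers of 11 mod 59: 11^1≡11, 11^2≡3, 11^3≡33, 11^4≡9, 11^5≡40, 11^6≡27, 11^7≡2, 11^8≡22, 11^9≡6, 11^10≡7, 11^11≡18, 11^12≡21, 11^13≡54, 11^14≡4, 11^15≡44, 11^16≡12, 11^17≡14, 11^18≡36, 11^19≡42, 11^20≡49, 11^21≡8, 11^22≡29, 11^23≡24, 11^24≡28, 11^25≡13, 11^26≡25, 11^27≡39, 11^28≡16, 11^29≡58, 11^30≡48, 11^31≡56, 11^32≡26, 11^33≡50, 11^34≡19, 11^35≡32, 11^36≡57, 11^37≡37, 11^38≡53, 11^39≡52, 11^40≡41, 11^41≡38, 11^42≡5, 11^43≡55, 11^44≡15, 11^45≡47, 11^46≡45, 11^47≡23, 11^48≡17, 11^49≡10, 11^50≡51, 11^51≡30, 11^52≡35, 11^53≡31, 11^54≡46, 11^55≡34, 11^56≡20, 11^57≡43, 11^58≡1. So the order of 11 is 58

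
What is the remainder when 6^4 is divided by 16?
6^{4} = 1296 ≡ 0 mod 16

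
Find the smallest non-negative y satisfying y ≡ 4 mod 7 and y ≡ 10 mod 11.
M = 7 × 11 = 77. M₁ = 11, y₁ ≡ 2 mod 7. M₂ = 7, y₂ ≡ 8 mod 11. y = 4×11×2 + 10×7×8 ≡ 32 mod 77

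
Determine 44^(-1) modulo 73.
Since 73 is prime, by Fermat 44^(-1) ≡ 44^{71} ≡ 5 (mod 73). Verify: 44 × 5 = 220 ≡ 1 (mod 73)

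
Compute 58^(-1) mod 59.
Since 59 is prime, by Fermat 58^(-1) ≡ 58^{57} ≡ 58 mod 59. Verify: 58 × 58 = 3364 ≡ 1 mod 59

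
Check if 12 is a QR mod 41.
By Euler's criterion: 12^{20} ≡ 40 (mod 41). Since this equals -1 (≡ 40), 12 is not a QR.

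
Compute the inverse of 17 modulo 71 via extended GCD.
Extended GCD: 17(-25) + 71(6) = 1. So 17^(-1) ≡ -25 ≡ 46 mod 71. Verify: 17 × 46 = 782 ≡ 1 mod 71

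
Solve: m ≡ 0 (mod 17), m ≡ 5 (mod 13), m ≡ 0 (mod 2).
M = 17 × 13 × 2 = 442. M₁ = 26, y₁ ≡ 2 (mod 17). M₂ = 34, y₂ ≡ 5 (mod 13). M₃ = 221, y₃ ≡ 1 (mod 2). m = 0×26×2 + 5×34×5 + 0×221×1 ≡ 408 (mod 442)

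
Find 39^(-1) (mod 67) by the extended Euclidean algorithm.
Extended GCD: 39(-12) + 67(7) = 1. So 39^(-1) ≡ -12 ≡ 55 (mod 67). Verify: 39 × 55 = 2145 ≡ 1 (mod 67)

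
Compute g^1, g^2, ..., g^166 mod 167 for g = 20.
20^1, 20^2, ..., 20^{166} mod 167: [20, 66, 151, 14, 113, 89, 110, 29, 79, 77, 37, 72, 104, 76, 17, 6, 120, 62, 71, 84, 10, 33, 159, 7, 140, 128, 55, 98, 123, 122, 102, 36, 52, 38, 92, 3, 60, 31, 119, 42, 5, 100, 163, 87, 70, 64, 111, 49, 145, 61, 51, 18, 26, 19, 46, 85, 30, 99, 143, 21, 86, 50, 165, 127, 35, 32, 139, 108, 156, 114, 109, 9, 13, 93, 23, 126, 15, 133, 155, 94, 43, 25, 166, 147, 101, 16, 153, 54, 78, 57, 138, 88, 90, 130, 95, 63, 91, 150, 161, 47, 105, 96, 83, 157, 134, 8, 160, 27, 39, 112, 69, 44, 45, 65, 131, 115, 129, 75, 164, 107, 136, 48, 125, 162, 67, 4, 80, 97, 103, 56, 118, 22, 106, 116, 149, 141, 148, 121, 82, 137, 68, 24, 146, 81, 117, 2, 40, 132, 135, 28, 59, 11, 53, 58, 158, 154, 74, 144, 41, 152, 34, 12, 73, 124, 142, 1]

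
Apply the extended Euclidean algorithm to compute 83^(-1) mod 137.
Extended GCD: 83(-33) + 137(20) = 1. So 83^(-1) ≡ -33 ≡ 104 mod 137. Verify: 83 × 104 = 8632 ≡ 1 mod 137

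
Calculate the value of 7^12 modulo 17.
By repeated squaring (mod 17): 7^{1}≡7, 7^{2}≡15, 7^{4}≡4, 7^{8}≡16. Then 7^{12} = 7^{8+4} ≡ 16 × 4 ≡ 13 (mod 17)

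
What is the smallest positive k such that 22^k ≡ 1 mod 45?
Powers of 22 mod 45: 22^1≡22, 22^2≡34, 22^3≡28, 22^4≡31, 22^5≡7, 22^6≡19, 22^7≡13, 22^8≡16, 22^9≡37, 22^10≡4, 22^11≡43, 22^12≡1. So the order of 22 is 12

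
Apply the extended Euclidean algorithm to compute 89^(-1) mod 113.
Extended GCD: 89(-33) + 113(26) = 1. So 89^(-1) ≡ -33 ≡ 80 (mod 113). Verify: 89 × 80 = 7120 ≡ 1 (mod 113)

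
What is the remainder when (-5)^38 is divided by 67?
By repeated squaring (mod 67): (-5)^{1}≡62, (-5)^{2}≡25, (-5)^{4}≡22, (-5)^{8}≡15, (-5)^{16}≡24, (-5)^{32}≡40. Then (-5)^{38} = (-5)^{32+4+2} ≡ 40 × 22 × 25 ≡ 24 (mod 67)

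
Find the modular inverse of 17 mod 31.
Since 31 is prime, by Fermat 17^(-1) ≡ 17^{29} ≡ 11 (mod 31). Verify: 17 × 11 = 187 ≡ 1 (mod 31)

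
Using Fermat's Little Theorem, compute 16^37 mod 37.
By Fermat: 16^{36} ≡ 1 mod 37. So 16^{37} = 16^{36} · 16^{1} ≡ 16^{1} ≡ 16 mod 37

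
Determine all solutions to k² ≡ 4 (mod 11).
The square roots of 4 mod 11 are 9 and 2. Verify: 9² = 81 ≡ 4 (mod 11)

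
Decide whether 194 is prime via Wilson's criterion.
(193)! mod 194 = 0. Since 0 ≢ -1 (mod 194), 194 is not prime.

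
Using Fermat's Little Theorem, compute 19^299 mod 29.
By Fermat: 19^{28} ≡ 1 (mod 29). 299 ≡ 19 (mod 28). So 19^{299} ≡ 19^{19} ≡ 8 (mod 29)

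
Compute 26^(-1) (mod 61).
Since 61 is prime, by Fermat 26^(-1) ≡ 26^{59} ≡ 54 (mod 61). Verify: 26 × 54 = 1404 ≡ 1 (mod 61)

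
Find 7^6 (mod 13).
By repeated squaring (mod 13): 7^{1}≡7, 7^{2}≡10, 7^{4}≡9. Then 7^{6} = 7^{4+2} ≡ 9 × 10 ≡ 12 (mod 13)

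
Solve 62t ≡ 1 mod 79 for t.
Since 79 is prime, by Fermat 62^(-1) ≡ 62^{77} ≡ 65 mod 79. Verify: 62 × 65 = 4030 ≡ 1 mod 79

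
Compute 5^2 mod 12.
5^{2} = 25 ≡ 1 (mod 12)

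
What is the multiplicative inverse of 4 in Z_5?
Since 5 is prime, by Fermat 4^(-1) ≡ 4^{3} ≡ 4 mod 5. Verify: 4 × 4 = 16 ≡ 1 mod 5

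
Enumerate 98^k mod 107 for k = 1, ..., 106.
98^1, 98^2, ..., 98^{106} mod 107: [98, 81, 20, 34, 15, 79, 38, 86, 82, 11, 8, 35, 6, 53, 58, 13, 97, 90, 46, 14, 88, 64, 66, 48, 103, 36, 104, 27, 78, 47, 5, 62, 84, 100, 63, 75, 74, 83, 2, 89, 55, 40, 68, 30, 51, 76, 65, 57, 22, 16, 70, 12, 106, 9, 26, 87, 73, 92, 28, 69, 21, 25, 96, 99, 72, 101, 54, 49, 94, 10, 17, 61, 93, 19, 43, 41, 59, 4, 71, 3, 80, 29, 60, 102, 45, 23, 7, 44, 32, 33, 24, 105, 18, 52, 67, 39, 77, 56, 31, 42, 50, 85, 91, 37, 95, 1]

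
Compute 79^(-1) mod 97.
Since 97 is prime, by Fermat 79^(-1) ≡ 79^{95} ≡ 70 mod 97. Verify: 79 × 70 = 5530 ≡ 1 mod 97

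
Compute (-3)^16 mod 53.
By repeated squaring mod 53: (-3)^{1}≡50, (-3)^{2}≡9, (-3)^{4}≡28, (-3)^{8}≡42, (-3)^{16}≡15. So (-3)^{16} ≡ 15 mod 53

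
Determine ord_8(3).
Powers of 3 mod 8: 3^1≡3, 3^2≡1. So the order of 3 is 2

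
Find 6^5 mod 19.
By repeated squaring mod 19: 6^{1}≡6, 6^{2}≡17, 6^{4}≡4. Then 6^{5} = 6^{4+1} ≡ 4 × 6 ≡ 5 mod 19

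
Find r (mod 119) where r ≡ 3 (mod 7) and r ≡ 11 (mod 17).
M = 7 × 17 = 119. M₁ = 17, y₁ ≡ 5 (mod 7). M₂ = 7, y₂ ≡ 5 (mod 17). r = 3×17×5 + 11×7×5 ≡ 45 (mod 119)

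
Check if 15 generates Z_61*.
15^{15} ≡ 1 (mod 61) and 15 < 60, so ord_61(15) = 15 ≠ 60 and 15 is not a primitive root.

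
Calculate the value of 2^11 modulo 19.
By repeated squaring (mod 19): 2^{1}≡2, 2^{2}≡4, 2^{4}≡16, 2^{8}≡9. Then 2^{11} = 2^{8+2+1} ≡ 9 × 4 × 2 ≡ 15 (mod 19)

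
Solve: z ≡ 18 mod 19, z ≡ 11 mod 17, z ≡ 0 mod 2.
M = 19 × 17 × 2 = 646. M₁ = 34, y₁ ≡ 14 mod 19. M₂ = 38, y₂ ≡ 13 mod 17. M₃ = 323, y₃ ≡ 1 mod 2. z = 18×34×14 + 11×38×13 + 0×323×1 ≡ 436 mod 646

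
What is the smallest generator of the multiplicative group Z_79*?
g = 3. For each prime q|78: 3^{39}≡78, 3^{26}≡23, 3^{6}≡18, none ≡ 1, so ord_79(3) = 78 and 3 is a primitive root.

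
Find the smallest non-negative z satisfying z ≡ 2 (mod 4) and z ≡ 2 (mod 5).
M = 4 × 5 = 20. M₁ = 5, y₁ ≡ 1 (mod 4). M₂ = 4, y₂ ≡ 4 (mod 5). z = 2×5×1 + 2×4×4 ≡ 2 (mod 20)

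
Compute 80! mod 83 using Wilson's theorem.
(82)! = (80)! × (81) × (82) ≡ -1 mod 83. So (80)! ≡ -1 × [(82)(81)]^(-1) ≡ 41 mod 83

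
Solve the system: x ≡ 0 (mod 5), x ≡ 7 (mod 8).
M = 5 × 8 = 40. M₁ = 8, y₁ ≡ 2 (mod 5). M₂ = 5, y₂ ≡ 5 (mod 8). x = 0×8×2 + 7×5×5 ≡ 15 (mod 40)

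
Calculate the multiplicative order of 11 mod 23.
Powers of 11 mod 23: 11^1≡11, 11^2≡6, 11^3≡20, 11^4≡13, 11^5≡5, 11^6≡9, 11^7≡7, 11^8≡8, 11^9≡19, 11^10≡2, 11^11≡22, 11^12≡12, 11^13≡17, 11^14≡3, 11^15≡10, 11^16≡18, 11^17≡14, 11^18≡16, 11^19≡15, 11^20≡4, 11^21≡21, 11^22≡1. So the order of 11 is 22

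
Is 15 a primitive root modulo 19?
ord_19(15) divides 18. For each prime q|18: 15^{9}≡18, 15^{6}≡11, none ≡ 1. So 15 has order 18 and is a primitive root mod 19.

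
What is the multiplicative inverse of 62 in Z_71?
Since 71 is prime, by Fermat 62^(-1) ≡ 62^{69} ≡ 63 mod 71. Verify: 62 × 63 = 3906 ≡ 1 mod 71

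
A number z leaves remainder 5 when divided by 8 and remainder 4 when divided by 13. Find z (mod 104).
M = 8 × 13 = 104. M₁ = 13, y₁ ≡ 5 (mod 8). M₂ = 8, y₂ ≡ 5 (mod 13). z = 5×13×5 + 4×8×5 ≡ 69 (mod 104)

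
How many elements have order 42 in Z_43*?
A prime p has φ(p-1) primitive roots; here φ(42) = 12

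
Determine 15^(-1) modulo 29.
Since 29 is prime, by Fermat 15^(-1) ≡ 15^{27} ≡ 2 mod 29. Verify: 15 × 2 = 30 ≡ 1 mod 29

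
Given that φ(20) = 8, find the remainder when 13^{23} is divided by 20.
By Euler: 13^{8} ≡ 1 mod 20 since gcd(13, 20) = 1. 23 = 2×8 + 7. So 13^{23} ≡ 13^{7} ≡ 17 mod 20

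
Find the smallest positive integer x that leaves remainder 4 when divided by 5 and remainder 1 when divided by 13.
M = 5 × 13 = 65. M₁ = 13, y₁ ≡ 2 (mod 5). M₂ = 5, y₂ ≡ 8 (mod 13). x = 4×13×2 + 1×5×8 ≡ 14 (mod 65)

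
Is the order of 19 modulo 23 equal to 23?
Powers of 19 mod 23: 19^1≡19, 19^2≡16, 19^3≡5, 19^4≡3, 19^5≡11, 19^6≡2, 19^7≡15, 19^8≡9, 19^9≡10, 19^10≡6, 19^11≡22, 19^12≡4, 19^13≡7, 19^14≡18, 19^15≡20, 19^16≡12, 19^17≡21, 19^18≡8, 19^19≡14, 19^20≡13, 19^21≡17, 19^22≡1. Already 19^22≡1, so the order is 22 < 23. No, the actual order is 22.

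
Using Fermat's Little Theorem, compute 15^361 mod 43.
By Fermat: 15^{42} ≡ 1 (mod 43). 361 ≡ 25 (mod 42). So 15^{361} ≡ 15^{25} ≡ 14 (mod 43)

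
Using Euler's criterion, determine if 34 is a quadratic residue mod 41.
By Euler's criterion: 34^{20} ≡ 40 (mod 41). Since this equals -1 (≡ 40), 34 is not a QR.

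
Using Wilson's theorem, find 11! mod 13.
(12)! = (11)! × (12) ≡ -1 (mod 13). So (11)! ≡ -1 × (12)^(-1) ≡ (-1)×(-1) = 1 (mod 13)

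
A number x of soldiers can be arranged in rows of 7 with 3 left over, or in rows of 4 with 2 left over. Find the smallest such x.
M = 7 × 4 = 28. M₁ = 4, y₁ ≡ 2 mod 7. M₂ = 7, y₂ ≡ 3 mod 4. x = 3×4×2 + 2×7×3 ≡ 10 mod 28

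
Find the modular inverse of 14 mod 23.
Since 23 is prime, by Fermat 14^(-1) ≡ 14^{21} ≡ 5 (mod 23). Verify: 14 × 5 = 70 ≡ 1 (mod 23)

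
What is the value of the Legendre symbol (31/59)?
(31/59) = 31^{29} mod 59 = -1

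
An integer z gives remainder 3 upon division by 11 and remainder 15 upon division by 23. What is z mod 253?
M = 11 × 23 = 253. M₁ = 23, y₁ ≡ 1 mod 11. M₂ = 11, y₂ ≡ 21 mod 23. z = 3×23×1 + 15×11×21 ≡ 245 mod 253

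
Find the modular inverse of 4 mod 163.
Since 163 is prime, by Fermat 4^(-1) ≡ 4^{161} ≡ 41 mod 163. Verify: 4 × 41 = 164 ≡ 1 mod 163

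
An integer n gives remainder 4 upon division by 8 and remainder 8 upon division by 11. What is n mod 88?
M = 8 × 11 = 88. M₁ = 11, y₁ ≡ 3 mod 8. M₂ = 8, y₂ ≡ 7 mod 11. n = 4×11×3 + 8×8×7 ≡ 52 mod 88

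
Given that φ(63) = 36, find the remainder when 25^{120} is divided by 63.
By Euler: 25^{36} ≡ 1 mod 63 since gcd(25, 63) = 1. 120 = 3×36 + 12. So 25^{120} ≡ 25^{12} ≡ 1 mod 63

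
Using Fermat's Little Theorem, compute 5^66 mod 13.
By Fermat: 5^{12} ≡ 1 (mod 13). 66 = 5×12 + 6. So 5^{66} ≡ 5^{6} ≡ 12 (mod 13)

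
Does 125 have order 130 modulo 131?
125^{65} ≡ 1 (mod 131) and 65 < 130, so ord_131(125) = 65 ≠ 130 and 125 is not a primitive root.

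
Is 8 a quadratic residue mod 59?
By Euler's criterion: 8^{29} ≡ 58 (mod 59). Since this equals -1 (≡ 58), 8 is not a QR.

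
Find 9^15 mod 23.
By repeated squaring mod 23: 9^{1}≡9, 9^{2}≡12, 9^{4}≡6, 9^{8}≡13. Then 9^{15} = 9^{8+4+2+1} ≡ 13 × 6 × 12 × 9 ≡ 6 mod 23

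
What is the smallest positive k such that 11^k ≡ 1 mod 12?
Powers of 11 mod 12: 11^1≡11, 11^2≡1. ord_12(11) = 2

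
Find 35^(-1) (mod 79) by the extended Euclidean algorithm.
Extended GCD: 35(-9) + 79(4) = 1. So 35^(-1) ≡ -9 ≡ 70 (mod 79). Verify: 35 × 70 = 2450 ≡ 1 (mod 79)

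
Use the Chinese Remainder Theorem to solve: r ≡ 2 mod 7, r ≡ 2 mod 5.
M = 7 × 5 = 35. M₁ = 5, y₁ ≡ 3 mod 7. M₂ = 7, y₂ ≡ 3 mod 5. r = 2×5×3 + 2×7×3 ≡ 2 mod 35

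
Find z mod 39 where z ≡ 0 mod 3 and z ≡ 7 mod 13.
M = 3 × 13 = 39. M₁ = 13, y₁ ≡ 1 mod 3. M₂ = 3, y₂ ≡ 9 mod 13. z = 0×13×1 + 7×3×9 ≡ 33 mod 39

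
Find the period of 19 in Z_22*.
Powers of 19 mod 22: 19^1≡19, 19^2≡9, 19^3≡17, 19^4≡15, 19^5≡21, 19^6≡3, 19^7≡13, 19^8≡5, 19^9≡7, 19^10≡1. So the order of 19 is 10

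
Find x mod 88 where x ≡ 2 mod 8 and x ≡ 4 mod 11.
M = 8 × 11 = 88. M₁ = 11, y₁ ≡ 3 mod 8. M₂ = 8, y₂ ≡ 7 mod 11. x = 2×11×3 + 4×8×7 ≡ 26 mod 88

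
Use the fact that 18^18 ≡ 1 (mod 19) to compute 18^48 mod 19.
By Fermat: 18^{18} ≡ 1 (mod 19). 48 = 2×18 + 12. So 18^{48} ≡ 18^{12} ≡ 1 (mod 19)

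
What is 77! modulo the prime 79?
(78)! = (77)! × (78) ≡ -1 mod 79. So (77)! ≡ -1 × (78)^(-1) ≡ (-1)×(-1) = 1 mod 79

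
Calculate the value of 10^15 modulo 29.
By repeated squaring mod 29: 10^{1}≡10, 10^{2}≡13, 10^{4}≡24, 10^{8}≡25. Then 10^{15} = 10^{8+4+2+1} ≡ 25 × 24 × 13 × 10 ≡ 19 mod 29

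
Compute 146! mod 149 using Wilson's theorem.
(148)! = (146)! × (147) × (148) ≡ -1 mod 149. So (146)! ≡ -1 × [(148)(147)]^(-1) ≡ 74 mod 149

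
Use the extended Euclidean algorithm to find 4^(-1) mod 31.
Extended GCD: 4(8) + 31(-1) = 1. So 4^(-1) ≡ 8 mod 31. Verify: 4 × 8 = 32 ≡ 1 mod 31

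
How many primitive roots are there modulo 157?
A prime p has φ(p-1) primitive roots; here φ(156) = 48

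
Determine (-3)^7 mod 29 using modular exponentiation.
By repeated squaring mod 29: (-3)^{1}≡26, (-3)^{2}≡9, (-3)^{4}≡23. Then (-3)^{7} = (-3)^{4+2+1} ≡ 23 × 9 × 26 ≡ 17 mod 29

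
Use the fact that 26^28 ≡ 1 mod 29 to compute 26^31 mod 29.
By Fermat: 26^{28} ≡ 1 mod 29. So 26^{31} = 26^{28} · 26^{3} ≡ 26^{3} ≡ 2 mod 29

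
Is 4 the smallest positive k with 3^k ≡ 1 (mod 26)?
Powers of 3 mod 26: 3^1≡3, 3^2≡9, 3^3≡1. Already 3^3≡1, so the order is 3 < 4. No, the actual order is 3.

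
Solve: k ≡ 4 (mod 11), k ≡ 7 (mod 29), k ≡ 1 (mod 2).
M = 11 × 29 × 2 = 638. M₁ = 58, y₁ ≡ 4 (mod 11). M₂ = 22, y₂ ≡ 4 (mod 29). M₃ = 319, y₃ ≡ 1 (mod 2). k = 4×58×4 + 7×22×4 + 1×319×1 ≡ 587 (mod 638)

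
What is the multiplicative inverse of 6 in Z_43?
Since 43 is prime, by Fermat 6^(-1) ≡ 6^{41} ≡ 36 (mod 43). Verify: 6 × 36 = 216 ≡ 1 (mod 43)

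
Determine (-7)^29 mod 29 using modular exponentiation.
Using Fermat: (-7)^{28} ≡ 1 mod 29. 29 ≡ 1 mod 28. So (-7)^{29} ≡ (-7)^{1} ≡ 22 mod 29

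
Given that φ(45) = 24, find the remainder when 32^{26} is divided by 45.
By Euler: 32^{24} ≡ 1 (mod 45) since gcd(32, 45) = 1. 26 = 1×24 + 2. So 32^{26} ≡ 32^{2} ≡ 34 (mod 45)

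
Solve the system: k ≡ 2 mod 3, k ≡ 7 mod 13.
M = 3 × 13 = 39. M₁ = 13, y₁ ≡ 1 mod 3. M₂ = 3, y₂ ≡ 9 mod 13. k = 2×13×1 + 7×3×9 ≡ 20 mod 39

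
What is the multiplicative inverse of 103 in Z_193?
Since 193 is prime, by Fermat 103^(-1) ≡ 103^{191} ≡ 15 (mod 193). Verify: 103 × 15 = 1545 ≡ 1 (mod 193)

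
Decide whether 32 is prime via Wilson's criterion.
(31)! mod 32 = 0. Since 0 ≢ -1 mod 32, 32 is not prime.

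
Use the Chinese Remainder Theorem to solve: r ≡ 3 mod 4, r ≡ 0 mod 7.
M = 4 × 7 = 28. M₁ = 7, y₁ ≡ 3 mod 4. M₂ = 4, y₂ ≡ 2 mod 7. r = 3×7×3 + 0×4×2 ≡ 7 mod 28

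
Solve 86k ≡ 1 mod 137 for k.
Since 137 is prime, by Fermat 86^(-1) ≡ 86^{135} ≡ 94 mod 137. Verify: 86 × 94 = 8084 ≡ 1 mod 137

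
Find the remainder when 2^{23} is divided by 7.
By Fermat: 2^{6} ≡ 1 (mod 7). 23 = 3×6 + 5. So 2^{23} ≡ 2^{5} ≡ 4 (mod 7)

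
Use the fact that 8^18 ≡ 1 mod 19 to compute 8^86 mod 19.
By Fermat: 8^{18} ≡ 1 mod 19. 86 = 4×18 + 14. So 8^{86} ≡ 8^{14} ≡ 7 mod 19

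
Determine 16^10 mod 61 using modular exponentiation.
By repeated squaring (mod 61): 16^{1}≡16, 16^{2}≡12, 16^{4}≡22, 16^{8}≡57. Then 16^{10} = 16^{8+2} ≡ 57 × 12 ≡ 13 (mod 61)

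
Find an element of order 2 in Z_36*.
17 has order 2 mod 36 since 17^{2} ≡ 1 mod 36 and no smaller power works.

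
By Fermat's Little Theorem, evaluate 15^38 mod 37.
By Fermat: 15^{36} ≡ 1 mod 37. So 15^{38} = 15^{36} · 15^{2} ≡ 15^{2} ≡ 3 mod 37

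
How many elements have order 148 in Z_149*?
Number of primitive roots mod 149 = φ(p-1) = φ(148) = 72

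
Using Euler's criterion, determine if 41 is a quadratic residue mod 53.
By Euler's criterion: 41^{26} ≡ 52 (mod 53). Since this equals -1 (≡ 52), 41 is not a QR.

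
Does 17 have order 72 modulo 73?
17^{24} ≡ 1 mod 73 and 24 < 72, so ord_73(17) = 24 ≠ 72 and 17 is not a primitive root.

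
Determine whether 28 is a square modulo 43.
By Euler's criterion: 28^{21} ≡ 42 mod 43. Since this equals -1 (≡ 42), 28 is not a QR.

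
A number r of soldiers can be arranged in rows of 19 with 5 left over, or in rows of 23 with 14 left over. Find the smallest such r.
M = 19 × 23 = 437. M₁ = 23, y₁ ≡ 5 mod 19. M₂ = 19, y₂ ≡ 17 mod 23. r = 5×23×5 + 14×19×17 ≡ 290 mod 437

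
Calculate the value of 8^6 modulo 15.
By repeated squaring (mod 15): 8^{1}≡8, 8^{2}≡4, 8^{4}≡1. Then 8^{6} = 8^{4+2} ≡ 1 × 4 ≡ 4 (mod 15)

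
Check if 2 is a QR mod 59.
By Euler's criterion: 2^{29} ≡ 58 (mod 59). Since this equals -1 (≡ 58), 2 is not a QR.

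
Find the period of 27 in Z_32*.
Powers of 27 mod 32: 27^1≡27, 27^2≡25, 27^3≡3, 27^4≡17, 27^5≡11, 27^6≡9, 27^7≡19, 27^8≡1. ord_32(27) = 8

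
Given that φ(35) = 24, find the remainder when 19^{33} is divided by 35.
By Euler: 19^{24} ≡ 1 mod 35 since gcd(19, 35) = 1. 33 = 1×24 + 9. So 19^{33} ≡ 19^{9} ≡ 34 mod 35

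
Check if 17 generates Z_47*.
17^{23} ≡ 1 mod 47 and 23 < 46, so ord_47(17) = 23 ≠ 46 and 17 is not a primitive root.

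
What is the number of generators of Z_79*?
Number of primitive roots mod 79 = φ(p-1) = φ(78) = 24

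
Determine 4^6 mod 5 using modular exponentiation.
Using Fermat: 4^{4} ≡ 1 (mod 5). 6 ≡ 2 (mod 4). So 4^{6} ≡ 4^{2} ≡ 1 (mod 5)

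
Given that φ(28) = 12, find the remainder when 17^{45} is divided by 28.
By Euler: 17^{12} ≡ 1 mod 28 since gcd(17, 28) = 1. 45 = 3×12 + 9. So 17^{45} ≡ 17^{9} ≡ 13 mod 28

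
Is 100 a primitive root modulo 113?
100^{56} ≡ 1 mod 113 and 56 < 112, so ord_113(100) = 56 ≠ 112 and 100 is not a primitive root.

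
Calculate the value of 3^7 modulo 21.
By repeated squaring mod 21: 3^{1}≡3, 3^{2}≡9, 3^{4}≡18. Then 3^{7} = 3^{4+2+1} ≡ 18 × 9 × 3 ≡ 3 mod 21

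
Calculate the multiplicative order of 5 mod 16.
Powers of 5 mod 16: 5^1≡5, 5^2≡9, 5^3≡13, 5^4≡1. So the order of 5 is 4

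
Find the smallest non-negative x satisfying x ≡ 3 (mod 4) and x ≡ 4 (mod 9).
M = 4 × 9 = 36. M₁ = 9, y₁ ≡ 1 (mod 4). M₂ = 4, y₂ ≡ 7 (mod 9). x = 3×9×1 + 4×4×7 ≡ 31 (mod 36)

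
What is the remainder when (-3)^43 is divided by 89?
By repeated squaring (mod 89): (-3)^{1}≡86, (-3)^{2}≡9, (-3)^{4}≡81, (-3)^{8}≡64, (-3)^{16}≡2, (-3)^{32}≡4. Then (-3)^{43} = (-3)^{32+8+2+1} ≡ 4 × 64 × 9 × 86 ≡ 30 (mod 89)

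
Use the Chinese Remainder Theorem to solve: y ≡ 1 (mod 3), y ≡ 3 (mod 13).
M = 3 × 13 = 39. M₁ = 13, y₁ ≡ 1 (mod 3). M₂ = 3, y₂ ≡ 9 (mod 13). y = 1×13×1 + 3×3×9 ≡ 16 (mod 39)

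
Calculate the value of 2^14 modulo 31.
By repeated squaring (mod 31): 2^{1}≡2, 2^{2}≡4, 2^{4}≡16, 2^{8}≡8. Then 2^{14} = 2^{8+4+2} ≡ 8 × 16 × 4 ≡ 16 (mod 31)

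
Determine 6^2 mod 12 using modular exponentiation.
6^{2} = 36 ≡ 0 mod 12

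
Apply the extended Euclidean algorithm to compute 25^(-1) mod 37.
Extended GCD: 25(3) + 37(-2) = 1. So 25^(-1) ≡ 3 mod 37. Verify: 25 × 3 = 75 ≡ 1 mod 37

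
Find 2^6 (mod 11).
By repeated squaring (mod 11): 2^{1}≡2, 2^{2}≡4, 2^{4}≡5. Then 2^{6} = 2^{4+2} ≡ 5 × 4 ≡ 9 (mod 11)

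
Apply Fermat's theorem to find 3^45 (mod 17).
By Fermat: 3^{16} ≡ 1 (mod 17). 45 = 2×16 + 13. So 3^{45} ≡ 3^{13} ≡ 12 (mod 17)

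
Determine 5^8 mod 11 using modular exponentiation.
By repeated squaring mod 11: 5^{1}≡5, 5^{2}≡3, 5^{4}≡9, 5^{8}≡4. So 5^{8} ≡ 4 mod 11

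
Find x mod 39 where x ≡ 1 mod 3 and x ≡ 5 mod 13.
M = 3 × 13 = 39. M₁ = 13, y₁ ≡ 1 mod 3. M₂ = 3, y₂ ≡ 9 mod 13. x = 1×13×1 + 5×3×9 ≡ 31 mod 39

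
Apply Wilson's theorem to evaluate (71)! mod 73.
(72)! = (71)! × (72) ≡ -1 (mod 73). So (71)! ≡ -1 × (72)^(-1) ≡ (-1)×(-1) = 1 (mod 73)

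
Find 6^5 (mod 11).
By repeated squaring (mod 11): 6^{1}≡6, 6^{2}≡3, 6^{4}≡9. Then 6^{5} = 6^{4+1} ≡ 9 × 6 ≡ 10 (mod 11)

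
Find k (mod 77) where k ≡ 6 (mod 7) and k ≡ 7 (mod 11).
M = 7 × 11 = 77. M₁ = 11, y₁ ≡ 2 (mod 7). M₂ = 7, y₂ ≡ 8 (mod 11). k = 6×11×2 + 7×7×8 ≡ 62 (mod 77)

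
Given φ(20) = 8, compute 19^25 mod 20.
By Euler: 19^{8} ≡ 1 mod 20 since gcd(19, 20) = 1. 25 = 3×8 + 1. So 19^{25} ≡ 19^{1} ≡ 19 mod 20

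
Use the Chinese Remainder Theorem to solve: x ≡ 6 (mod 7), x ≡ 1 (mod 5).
M = 7 × 5 = 35. M₁ = 5, y₁ ≡ 3 (mod 7). M₂ = 7, y₂ ≡ 3 (mod 5). x = 6×5×3 + 1×7×3 ≡ 6 (mod 35)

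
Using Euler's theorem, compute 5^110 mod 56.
By Euler: 5^{24} ≡ 1 (mod 56) since gcd(5, 56) = 1. 110 = 4×24 + 14. So 5^{110} ≡ 5^{14} ≡ 25 (mod 56)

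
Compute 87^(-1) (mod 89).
Since 89 is prime, by Fermat 87^(-1) ≡ 87^{87} ≡ 44 (mod 89). Verify: 87 × 44 = 3828 ≡ 1 (mod 89)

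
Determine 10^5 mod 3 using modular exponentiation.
Using Fermat: 10^{2} ≡ 1 (mod 3). 5 ≡ 1 (mod 2). So 10^{5} ≡ 10^{1} ≡ 1 (mod 3)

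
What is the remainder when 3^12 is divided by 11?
Using Fermat: 3^{10} ≡ 1 (mod 11). 12 ≡ 2 (mod 10). So 3^{12} ≡ 3^{2} ≡ 9 (mod 11)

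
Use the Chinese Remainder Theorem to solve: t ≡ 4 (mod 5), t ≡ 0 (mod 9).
M = 5 × 9 = 45. M₁ = 9, y₁ ≡ 4 (mod 5). M₂ = 5, y₂ ≡ 2 (mod 9). t = 4×9×4 + 0×5×2 ≡ 9 (mod 45)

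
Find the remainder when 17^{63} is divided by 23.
By Fermat: 17^{22} ≡ 1 (mod 23). 63 = 2×22 + 19. So 17^{63} ≡ 17^{19} ≡ 5 (mod 23)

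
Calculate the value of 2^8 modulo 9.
By repeated squaring (mod 9): 2^{1}≡2, 2^{2}≡4, 2^{4}≡7, 2^{8}≡4. So 2^{8} ≡ 4 (mod 9)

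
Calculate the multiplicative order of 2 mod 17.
Powers of 2 mod 17: 2^1≡2, 2^2≡4, 2^3≡8, 2^4≡16, 2^5≡15, 2^6≡13, 2^7≡9, 2^8≡1. Order = 8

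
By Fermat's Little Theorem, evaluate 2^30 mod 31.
By Fermat's Little Theorem, 2^{30} ≡ 1 (mod 31) since 31 is prime and gcd(2, 31) = 1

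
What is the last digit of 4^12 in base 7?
Using Fermat: 4^{6} ≡ 1 (mod 7). 12 ≡ 0 (mod 6). So 4^{12} ≡ 4^{0} ≡ 1 (mod 7)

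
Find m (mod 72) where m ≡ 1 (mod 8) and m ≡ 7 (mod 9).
M = 8 × 9 = 72. M₁ = 9, y₁ ≡ 1 (mod 8). M₂ = 8, y₂ ≡ 8 (mod 9). m = 1×9×1 + 7×8×8 ≡ 25 (mod 72)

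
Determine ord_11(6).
Powers of 6 mod 11: 6^1≡6, 6^2≡3, 6^3≡7, 6^4≡9, 6^5≡10, 6^6≡5, 6^7≡8, 6^8≡4, 6^9≡2, 6^10≡1. So the order of 6 is 10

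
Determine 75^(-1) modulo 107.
Since 107 is prime, by Fermat 75^(-1) ≡ 75^{105} ≡ 10 mod 107. Verify: 75 × 10 = 750 ≡ 1 mod 107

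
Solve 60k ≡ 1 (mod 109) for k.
Since 109 is prime, by Fermat 60^(-1) ≡ 60^{107} ≡ 20 (mod 109). Verify: 60 × 20 = 1200 ≡ 1 (mod 109)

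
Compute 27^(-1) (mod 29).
Since 29 is prime, by Fermat 27^(-1) ≡ 27^{27} ≡ 14 (mod 29). Verify: 27 × 14 = 378 ≡ 1 (mod 29)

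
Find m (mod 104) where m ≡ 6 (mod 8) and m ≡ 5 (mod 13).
M = 8 × 13 = 104. M₁ = 13, y₁ ≡ 5 (mod 8). M₂ = 8, y₂ ≡ 5 (mod 13). m = 6×13×5 + 5×8×5 ≡ 70 (mod 104)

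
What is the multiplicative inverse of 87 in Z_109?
Since 109 is prime, by Fermat 87^(-1) ≡ 87^{107} ≡ 104 mod 109. Verify: 87 × 104 = 9048 ≡ 1 mod 109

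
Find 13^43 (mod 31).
Using Fermat: 13^{30} ≡ 1 (mod 31). 43 ≡ 13 (mod 30). So 13^{43} ≡ 13^{13} ≡ 11 (mod 31)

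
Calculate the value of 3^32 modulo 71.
By repeated squaring (mod 71): 3^{1}≡3, 3^{2}≡9, 3^{4}≡10, 3^{8}≡29, 3^{16}≡60, 3^{32}≡50. So 3^{32} ≡ 50 (mod 71)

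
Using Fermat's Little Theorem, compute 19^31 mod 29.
By Fermat: 19^{28} ≡ 1 mod 29. So 19^{31} = 19^{28} · 19^{3} ≡ 19^{3} ≡ 15 mod 29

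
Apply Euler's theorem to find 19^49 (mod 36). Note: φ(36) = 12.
By Euler: 19^{12} ≡ 1 (mod 36) since gcd(19, 36) = 1. 49 = 4×12 + 1. So 19^{49} ≡ 19^{1} ≡ 19 (mod 36)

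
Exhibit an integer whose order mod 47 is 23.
2 has order 23 mod 47 since 2^{23} ≡ 1 (mod 47) and no smaller power works.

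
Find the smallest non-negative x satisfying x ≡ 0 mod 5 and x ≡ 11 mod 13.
M = 5 × 13 = 65. M₁ = 13, y₁ ≡ 2 mod 5. M₂ = 5, y₂ ≡ 8 mod 13. x = 0×13×2 + 11×5×8 ≡ 50 mod 65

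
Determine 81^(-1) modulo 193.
Since 193 is prime, by Fermat 81^(-1) ≡ 81^{191} ≡ 112 mod 193. Verify: 81 × 112 = 9072 ≡ 1 mod 193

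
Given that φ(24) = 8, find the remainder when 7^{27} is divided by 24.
By Euler: 7^{8} ≡ 1 mod 24 since gcd(7, 24) = 1. 27 = 3×8 + 3. So 7^{27} ≡ 7^{3} ≡ 7 mod 24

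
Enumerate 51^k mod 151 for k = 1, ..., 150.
51^1, 51^2, ..., 51^{150} mod 151: [51, 34, 73, 99, 66, 44, 130, 137, 41, 128, 35, 124, 133, 139, 143, 45, 30, 20, 114, 76, 101, 17, 112, 125, 33, 22, 65, 144, 96, 64, 93, 62, 142, 145, 147, 98, 15, 10, 57, 38, 126, 84, 56, 138, 92, 11, 108, 72, 48, 32, 122, 31, 71, 148, 149, 49, 83, 5, 104, 19, 63, 42, 28, 69, 46, 81, 54, 36, 24, 16, 61, 91, 111, 74, 150, 100, 117, 78, 52, 85, 107, 21, 14, 110, 23, 116, 27, 18, 12, 8, 106, 121, 131, 37, 75, 50, 134, 39, 26, 118, 129, 86, 7, 55, 87, 58, 89, 9, 6, 4, 53, 136, 141, 94, 113, 25, 67, 95, 13, 59, 140, 43, 79, 103, 119, 29, 120, 80, 3, 2, 102, 68, 146, 47, 132, 88, 109, 123, 82, 105, 70, 97, 115, 127, 135, 90, 60, 40, 77, 1]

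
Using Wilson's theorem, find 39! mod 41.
(40)! = (39)! × (40) ≡ -1 mod 41. So (39)! ≡ -1 × (40)^(-1) ≡ (-1)×(-1) = 1 mod 41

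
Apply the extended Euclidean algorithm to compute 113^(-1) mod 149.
Extended GCD: 113(-29) + 149(22) = 1. So 113^(-1) ≡ -29 ≡ 120 mod 149. Verify: 113 × 120 = 13560 ≡ 1 mod 149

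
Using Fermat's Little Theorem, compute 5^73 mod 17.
By Fermat: 5^{16} ≡ 1 mod 17. 73 = 4×16 + 9. So 5^{73} ≡ 5^{9} ≡ 12 mod 17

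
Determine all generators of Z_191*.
There are φ(190) = 72 primitive roots mod 191: {19, 21, 22, 28, 29, 33, 35, 42, 44, 47, 53, 56, 57, 58, 61, 62, 63, 71, 73, 74, 76, 83, 87, 88, 89, 91, 93, 94, 95, 99, 101, 105, 106, 110, 111, 112, 113, 114, 116, 119, 123, 124, 126, 127, 131, 132, 137, 140, 141, 143, 145, 146, 148, 151, 157, 164, 165, 167, 168, 171, 173, 174, 175, 176, 178, 179, 181, 182, 183, 187, 188, 189}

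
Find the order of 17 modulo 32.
Powers of 17 mod 32: 17^1≡17, 17^2≡1. ord_32(17) = 2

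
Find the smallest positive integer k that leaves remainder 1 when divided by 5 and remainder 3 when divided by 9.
M = 5 × 9 = 45. M₁ = 9, y₁ ≡ 4 mod 5. M₂ = 5, y₂ ≡ 2 mod 9. k = 1×9×4 + 3×5×2 ≡ 21 mod 45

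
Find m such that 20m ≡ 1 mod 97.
Since 97 is prime, by Fermat 20^(-1) ≡ 20^{95} ≡ 34 mod 97. Verify: 20 × 34 = 680 ≡ 1 mod 97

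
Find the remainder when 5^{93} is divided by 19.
By Fermat: 5^{18} ≡ 1 (mod 19). 93 = 5×18 + 3. So 5^{93} ≡ 5^{3} ≡ 11 (mod 19)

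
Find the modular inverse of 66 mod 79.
Since 79 is prime, by Fermat 66^(-1) ≡ 66^{77} ≡ 6 (mod 79). Verify: 66 × 6 = 396 ≡ 1 (mod 79)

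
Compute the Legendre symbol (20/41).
(20/41) = 20^{20} mod 41 = 1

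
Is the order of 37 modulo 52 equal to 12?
Powers of 37 mod 52: 37^1≡37, 37^2≡17, 37^3≡5, 37^4≡29, 37^5≡33, 37^6≡25, 37^7≡41, 37^8≡9, 37^9≡21, 37^10≡49, 37^11≡45, 37^12≡1. First k with 37^k≡1 is k=12. Yes, ord_52(37) = 12.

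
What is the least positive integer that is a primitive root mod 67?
g = 2. For each prime q|66: 2^{33}≡66, 2^{22}≡37, 2^{6}≡64, none ≡ 1, so ord_67(2) = 66 and 2 is a primitive root.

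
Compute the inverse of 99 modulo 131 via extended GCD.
Extended GCD: 99(45) + 131(-34) = 1. So 99^(-1) ≡ 45 (mod 131). Verify: 99 × 45 = 4455 ≡ 1 (mod 131)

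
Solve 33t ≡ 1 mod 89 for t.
Since 89 is prime, by Fermat 33^(-1) ≡ 33^{87} ≡ 27 mod 89. Verify: 33 × 27 = 891 ≡ 1 mod 89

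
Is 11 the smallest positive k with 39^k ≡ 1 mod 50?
Powers of 39 mod 50: 39^1≡39, 39^2≡21, 39^3≡19, 39^4≡41, 39^5≡49, 39^6≡11, 39^7≡29, 39^8≡31, 39^9≡9, 39^10≡1. Already 39^10≡1, so the order is 10 < 11. No, the actual order is 10.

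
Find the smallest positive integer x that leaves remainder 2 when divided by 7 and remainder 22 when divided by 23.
M = 7 × 23 = 161. M₁ = 23, y₁ ≡ 4 mod 7. M₂ = 7, y₂ ≡ 10 mod 23. x = 2×23×4 + 22×7×10 ≡ 114 mod 161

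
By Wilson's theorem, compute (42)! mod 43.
By Wilson's theorem, (42)! ≡ -1 ≡ 42 mod 43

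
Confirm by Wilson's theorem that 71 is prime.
(70)! mod 71 = 70. Since this equals -1 mod 71, Wilson confirms 71 is prime.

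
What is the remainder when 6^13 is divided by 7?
Using Fermat: 6^{6} ≡ 1 mod 7. 13 ≡ 1 mod 6. So 6^{13} ≡ 6^{1} ≡ 6 mod 7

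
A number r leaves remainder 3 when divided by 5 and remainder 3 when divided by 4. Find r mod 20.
M = 5 × 4 = 20. M₁ = 4, y₁ ≡ 4 mod 5. M₂ = 5, y₂ ≡ 1 mod 4. r = 3×4×4 + 3×5×1 ≡ 3 mod 20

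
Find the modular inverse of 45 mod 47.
Since 47 is prime, by Fermat 45^(-1) ≡ 45^{45} ≡ 23 (mod 47). Verify: 45 × 23 = 1035 ≡ 1 (mod 47)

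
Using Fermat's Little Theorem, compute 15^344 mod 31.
By Fermat: 15^{30} ≡ 1 mod 31. 344 ≡ 14 mod 30. So 15^{344} ≡ 15^{14} ≡ 2 mod 31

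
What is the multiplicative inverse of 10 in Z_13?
Since 13 is prime, by Fermat 10^(-1) ≡ 10^{11} ≡ 4 (mod 13). Verify: 10 × 4 = 40 ≡ 1 (mod 13)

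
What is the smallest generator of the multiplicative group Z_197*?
g = 2. For each prime q|196: 2^{98}≡196, 2^{28}≡104, none ≡ 1, so ord_197(2) = 196 and 2 is a primitive root.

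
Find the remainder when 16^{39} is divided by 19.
By Fermat: 16^{18} ≡ 1 mod 19. 39 = 2×18 + 3. So 16^{39} ≡ 16^{3} ≡ 11 mod 19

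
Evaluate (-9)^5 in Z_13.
By repeated squaring (mod 13): (-9)^{1}≡4, (-9)^{2}≡3, (-9)^{4}≡9. Then (-9)^{5} = (-9)^{4+1} ≡ 9 × 4 ≡ 10 (mod 13)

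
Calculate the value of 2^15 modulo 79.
By repeated squaring mod 79: 2^{1}≡2, 2^{2}≡4, 2^{4}≡16, 2^{8}≡19. Then 2^{15} = 2^{8+4+2+1} ≡ 19 × 16 × 4 × 2 ≡ 62 mod 79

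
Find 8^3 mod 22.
8^{3} = 512 ≡ 6 mod 22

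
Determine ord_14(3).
Powers of 3 mod 14: 3^1≡3, 3^2≡9, 3^3≡13, 3^4≡11, 3^5≡5, 3^6≡1. So the order of 3 is 6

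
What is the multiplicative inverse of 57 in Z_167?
Since 167 is prime, by Fermat 57^(-1) ≡ 57^{165} ≡ 126 (mod 167). Verify: 57 × 126 = 7182 ≡ 1 (mod 167)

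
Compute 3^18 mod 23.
By repeated squaring (mod 23): 3^{1}≡3, 3^{2}≡9, 3^{4}≡12, 3^{8}≡6, 3^{16}≡13. Then 3^{18} = 3^{16+2} ≡ 13 × 9 ≡ 2 (mod 23)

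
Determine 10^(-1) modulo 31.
Since 31 is prime, by Fermat 10^(-1) ≡ 10^{29} ≡ 28 (mod 31). Verify: 10 × 28 = 280 ≡ 1 (mod 31)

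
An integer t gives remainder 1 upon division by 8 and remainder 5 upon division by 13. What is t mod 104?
M = 8 × 13 = 104. M₁ = 13, y₁ ≡ 5 mod 8. M₂ = 8, y₂ ≡ 5 mod 13. t = 1×13×5 + 5×8×5 ≡ 57 mod 104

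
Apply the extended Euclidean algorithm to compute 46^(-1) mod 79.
Extended GCD: 46(-12) + 79(7) = 1. So 46^(-1) ≡ -12 ≡ 67 (mod 79). Verify: 46 × 67 = 3082 ≡ 1 (mod 79)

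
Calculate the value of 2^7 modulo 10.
By repeated squaring mod 10: 2^{1}≡2, 2^{2}≡4, 2^{4}≡6. Then 2^{7} = 2^{4+2+1} ≡ 6 × 4 × 2 ≡ 8 mod 10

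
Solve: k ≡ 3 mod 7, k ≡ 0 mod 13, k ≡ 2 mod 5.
M = 7 × 13 × 5 = 455. M₁ = 65, y₁ ≡ 4 mod 7. M₂ = 35, y₂ ≡ 3 mod 13. M₃ = 91, y₃ ≡ 1 mod 5. k = 3×65×4 + 0×35×3 + 2×91×1 ≡ 52 mod 455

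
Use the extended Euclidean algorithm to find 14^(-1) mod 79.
Extended GCD: 14(17) + 79(-3) = 1. So 14^(-1) ≡ 17 (mod 79). Verify: 14 × 17 = 238 ≡ 1 (mod 79)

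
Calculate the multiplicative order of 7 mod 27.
Powers of 7 mod 27: 7^1≡7, 7^2≡22, 7^3≡19, 7^4≡25, 7^5≡13, 7^6≡10, 7^7≡16, 7^8≡4, 7^9≡1. Order = 9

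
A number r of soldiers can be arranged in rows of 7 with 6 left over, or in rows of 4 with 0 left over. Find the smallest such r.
M = 7 × 4 = 28. M₁ = 4, y₁ ≡ 2 mod 7. M₂ = 7, y₂ ≡ 3 mod 4. r = 6×4×2 + 0×7×3 ≡ 20 mod 28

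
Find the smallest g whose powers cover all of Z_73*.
g = 5. For each prime q|72: 5^{36}≡72, 5^{24}≡8, none ≡ 1, so ord_73(5) = 72 and 5 is a primitive root.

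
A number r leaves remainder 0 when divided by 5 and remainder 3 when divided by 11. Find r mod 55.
M = 5 × 11 = 55. M₁ = 11, y₁ ≡ 1 mod 5. M₂ = 5, y₂ ≡ 9 mod 11. r = 0×11×1 + 3×5×9 ≡ 25 mod 55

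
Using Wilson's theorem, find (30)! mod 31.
By Wilson's theorem, (30)! ≡ -1 ≡ 30 (mod 31)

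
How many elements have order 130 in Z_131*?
A prime p has φ(p-1) primitive roots; here φ(130) = 48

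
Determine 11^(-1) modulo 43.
Since 43 is prime, by Fermat 11^(-1) ≡ 11^{41} ≡ 4 (mod 43). Verify: 11 × 4 = 44 ≡ 1 (mod 43)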